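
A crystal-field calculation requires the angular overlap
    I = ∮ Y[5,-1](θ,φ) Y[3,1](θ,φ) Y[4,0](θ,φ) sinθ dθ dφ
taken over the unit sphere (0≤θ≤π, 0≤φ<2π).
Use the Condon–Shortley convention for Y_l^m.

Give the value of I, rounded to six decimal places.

Checks pass: Σm=0; 12 even; l₃=4∈[2,8].
(2·5+1)(2·3+1)(2·4+1) = 693
Δ: 4! 6! 2! / 13! → 1/180180
sum: t=1:−1/576 t=2:+1/144 t=3:−1/576 = 1/288
3j²(5 3 4; 0 0 0) = Δ·Π!·Σ² = 20/1001  (sign +1)
sum: t=2:+1/384 t=3:−1/216 t=4:+1/2304 = -11/6912
3j²(5 3 4; -1 1 0) = Δ·Π!·Σ² = 11/1638  (sign -1)
combine: 4πI² = 693·20/1001·11/1638 = 110/1183
take √, sign -1: I = -0.08601992

-0.086020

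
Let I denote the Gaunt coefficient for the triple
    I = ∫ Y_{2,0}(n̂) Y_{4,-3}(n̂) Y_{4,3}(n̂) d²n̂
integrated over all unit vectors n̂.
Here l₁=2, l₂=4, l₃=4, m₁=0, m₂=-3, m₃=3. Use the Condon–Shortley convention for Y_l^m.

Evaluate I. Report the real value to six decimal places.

0.057344

m-sum 0 ✓  L=10 even ✓  2≤4≤6 ✓
Π(2lᵢ+1) = 5×9×9 = 405
triangle coeff Δ(2,4,4) = 1/13860
Σ_t [0,2]: t=0:+1/192 t=1:−1/36 t=2:+1/192 = -5/288
(3j)²=20/693 [(2 4 4; 0 0 0)], sign=-1
Σ_t [0,1]: t=0:+1/480 t=1:−1/720 = 1/1440
(3j)²=7/1980 [(2 4 4; 0 -3 3)], sign=-1
⇒ 4πI² = 5/121
I = (+1)√(5/121/(4π)) = 0.05734392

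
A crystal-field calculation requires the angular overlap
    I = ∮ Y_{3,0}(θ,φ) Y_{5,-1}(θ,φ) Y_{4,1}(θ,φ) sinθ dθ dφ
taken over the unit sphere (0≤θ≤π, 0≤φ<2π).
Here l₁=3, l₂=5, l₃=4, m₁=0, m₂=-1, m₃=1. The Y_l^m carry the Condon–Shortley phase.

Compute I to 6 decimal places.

-0.115089

Checks pass: Σm=0; 12 even; l₃=4∈[2,8].
(2·3+1)(2·5+1)(2·4+1) = 693
Δ: 4! 2! 6! / 13! → 1/180180
sum: t=1:−1/576 t=2:+1/144 t=3:−1/576 = 1/288
3j²(3 5 4; 0 0 0) = Δ·Π!·Σ² = 20/1001  (sign +1)
sum: t=1:−1/432 t=2:+1/192 t=3:−1/1440 = 19/8640
3j²(3 5 4; 0 -1 1) = Δ·Π!·Σ² = 361/30030  (sign -1)
combine: 4πI² = 693·20/1001·361/30030 = 2166/13013
take √, sign -1: I = -0.11508947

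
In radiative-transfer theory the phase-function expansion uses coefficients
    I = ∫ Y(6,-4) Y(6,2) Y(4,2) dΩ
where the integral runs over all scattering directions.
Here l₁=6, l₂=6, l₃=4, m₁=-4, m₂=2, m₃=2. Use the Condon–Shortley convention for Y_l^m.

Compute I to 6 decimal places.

Checks pass: Σm=0; 16 even; l₃=4∈[0,12].
(2·6+1)(2·6+1)(2·4+1) = 1521
Δ: 8! 4! 4! / 17! → 1/15315300
sum: t=2:+1/829440 t=3:−1/25920 t=4:+1/9216 t=5:−1/25920 t=6:+1/829440 = 7/207360
3j²(6 6 4; 0 0 0) = Δ·Π!·Σ² = 28/2431  (sign +1)
sum: t=6:+1/138240 t=7:−1/181440 t=8:+1/3870720 = 23/11612160
3j²(6 6 4; -4 2 2) = Δ·Π!·Σ² = 529/204204  (sign +1)
combine: 4πI² = 1521·28/2431·529/204204 = 1587/34969
take √, sign +1: I = 0.06009550

0.060095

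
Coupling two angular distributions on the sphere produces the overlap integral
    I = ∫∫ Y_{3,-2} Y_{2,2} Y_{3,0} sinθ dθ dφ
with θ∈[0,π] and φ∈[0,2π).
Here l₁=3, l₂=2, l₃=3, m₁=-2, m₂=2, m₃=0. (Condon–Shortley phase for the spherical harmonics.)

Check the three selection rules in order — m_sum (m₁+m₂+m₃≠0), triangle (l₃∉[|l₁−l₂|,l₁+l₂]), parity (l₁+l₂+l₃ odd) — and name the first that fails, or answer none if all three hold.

m₁+m₂+m₃ = -2 + 2 + 0 = 0  ✓
triangle: |3−2|=1 ≤ l₃=3 ≤ 3+2=5  ✓
parity: l₁+l₂+l₃ = 8 is even  ✓

none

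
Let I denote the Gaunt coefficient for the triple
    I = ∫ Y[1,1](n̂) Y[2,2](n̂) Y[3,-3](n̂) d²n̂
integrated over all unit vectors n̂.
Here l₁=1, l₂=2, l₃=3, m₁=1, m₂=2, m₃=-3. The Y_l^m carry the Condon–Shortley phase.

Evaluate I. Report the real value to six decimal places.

Rules hold: Σm=0, L=6 even, 1≤3≤3.
N = 3·5·7 = 105
Δ = 0!·2!·4!/7! = 1/105
Racah Σ t=0..0: t=0:+1/4 = 1/4
⇒ 3j(1 2 3; 0 0 0)² = 3/35, sgn -1
Racah Σ t=0..0: t=0:+1/48 = 1/48
⇒ 3j(1 2 3; 1 2 -3)² = 1/7, sgn +1
4πI² = N·(3j₀)²·(3jₘ)² = 9/7
I = -1·√(1.28571/4π) = -0.31986543

-0.319865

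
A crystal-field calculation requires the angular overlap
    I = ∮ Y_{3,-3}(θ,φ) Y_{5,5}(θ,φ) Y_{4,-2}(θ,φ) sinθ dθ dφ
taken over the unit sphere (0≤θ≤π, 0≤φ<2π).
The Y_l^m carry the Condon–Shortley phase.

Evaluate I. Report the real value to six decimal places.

0.138791

m-sum 0 ✓  L=12 even ✓  2≤4≤8 ✓
Π(2lᵢ+1) = 7×11×9 = 693
triangle coeff Δ(3,5,4) = 1/180180
Σ_t [1,3]: t=1:−1/576 t=2:+1/144 t=3:−1/576 = 1/288
(3j)²=20/1001 [(3 5 4; 0 0 0)], sign=+1
Σ_t [4,4]: t=4:+1/34560 = 1/34560
(3j)²=5/286 [(3 5 4; -3 5 -2)], sign=+1
⇒ 4πI² = 450/1859
I = (+1)√(450/1859/(4π)) = 0.13879110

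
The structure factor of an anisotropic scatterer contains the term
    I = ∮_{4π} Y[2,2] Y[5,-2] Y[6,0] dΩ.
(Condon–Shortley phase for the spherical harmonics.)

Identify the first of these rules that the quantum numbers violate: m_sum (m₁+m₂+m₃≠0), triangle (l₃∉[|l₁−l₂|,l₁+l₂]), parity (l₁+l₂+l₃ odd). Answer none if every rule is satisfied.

parity

m₁+m₂+m₃ = 2 − 2 + 0 = 0  ✓
triangle: |2−5|=3 ≤ l₃=6 ≤ 2+5=7  ✓
parity: l₁+l₂+l₃ = 13 is odd  ✗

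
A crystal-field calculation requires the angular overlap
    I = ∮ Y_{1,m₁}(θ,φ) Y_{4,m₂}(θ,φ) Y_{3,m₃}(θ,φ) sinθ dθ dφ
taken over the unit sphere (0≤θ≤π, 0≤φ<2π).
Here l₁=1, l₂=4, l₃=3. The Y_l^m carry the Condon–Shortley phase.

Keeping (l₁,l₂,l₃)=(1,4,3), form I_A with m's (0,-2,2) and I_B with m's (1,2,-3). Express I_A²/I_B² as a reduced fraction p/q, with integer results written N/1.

12/1

Shared (l₁,l₂,l₃)=(1,4,3): N and (l;000)² cancel in I_A²/I_B².
A: Δ = 2!·0!·6!/9! = 1/252; Racah Σ t=1..1: t=1:−1/120 = -1/120; ⇒ 3j(1 4 3; 0 -2 2)² = 1/21, sgn +1
B: Δ = 2!·0!·6!/9! = 1/252; Racah Σ t=0..0: t=0:+1/1440 = 1/1440; ⇒ 3j(1 4 3; 1 2 -3)² = 1/252, sgn +1
I_A²/I_B² = (1/21)/(1/252) = 12/1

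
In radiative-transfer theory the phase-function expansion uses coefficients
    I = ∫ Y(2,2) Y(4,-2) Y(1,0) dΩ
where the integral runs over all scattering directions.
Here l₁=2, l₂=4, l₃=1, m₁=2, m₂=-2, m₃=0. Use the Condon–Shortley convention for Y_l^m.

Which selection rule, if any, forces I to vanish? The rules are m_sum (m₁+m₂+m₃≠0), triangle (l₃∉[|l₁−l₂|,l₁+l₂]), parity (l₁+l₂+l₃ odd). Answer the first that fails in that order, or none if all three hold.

Σmᵢ = 0  ✓
l₃∈[|l₁−l₂|,l₁+l₂]=[2,6], have l₃=1  ✗
Σlᵢ = 7 ⇒ odd

triangle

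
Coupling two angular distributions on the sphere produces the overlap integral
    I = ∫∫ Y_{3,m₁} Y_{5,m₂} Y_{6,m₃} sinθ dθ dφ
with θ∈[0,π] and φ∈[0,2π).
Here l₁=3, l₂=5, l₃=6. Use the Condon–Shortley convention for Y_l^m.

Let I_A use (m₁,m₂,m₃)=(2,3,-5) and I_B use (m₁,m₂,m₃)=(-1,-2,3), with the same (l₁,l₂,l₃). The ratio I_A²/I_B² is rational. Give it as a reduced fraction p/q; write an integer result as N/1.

Same 3,5,6: normalisation and zero-m 3j drop out of the ratio.
A: Δ: 2! 4! 8! / 15! → 1/675675; sum: t=0:+1/483840 t=1:−1/120960 = -1/161280; 3j²(3 5 6; 2 3 -5) = Δ·Π!·Σ² = 2/91  (sign +1)
B: Δ: 2! 4! 8! / 15! → 1/675675; sum: t=0:+1/34560 t=1:−1/8640 t=2:+1/40320 = -1/16128; 3j²(3 5 6; -1 -2 3) = Δ·Π!·Σ² = 18/1001  (sign +1)
I_A²/I_B² = (2/91)/(18/1001) = 11/9

11/9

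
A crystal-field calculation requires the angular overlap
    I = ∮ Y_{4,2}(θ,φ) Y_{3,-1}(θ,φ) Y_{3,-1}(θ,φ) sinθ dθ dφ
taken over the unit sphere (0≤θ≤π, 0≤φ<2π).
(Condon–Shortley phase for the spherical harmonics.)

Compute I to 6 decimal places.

0.162193

Checks pass: Σm=0; 10 even; l₃=3∈[1,7].
(2·4+1)(2·3+1)(2·3+1) = 441
Δ: 4! 4! 2! / 11! → 1/34650
sum: t=1:−1/72 t=2:+1/16 t=3:−1/72 = 5/144
3j²(4 3 3; 0 0 0) = Δ·Π!·Σ² = 2/77  (sign -1)
sum: t=0:+1/192 t=1:−1/36 t=2:+1/192 = -5/288
3j²(4 3 3; 2 -1 -1) = Δ·Π!·Σ² = 20/693  (sign -1)
combine: 4πI² = 441·2/77·20/693 = 40/121
take √, sign +1: I = 0.16219310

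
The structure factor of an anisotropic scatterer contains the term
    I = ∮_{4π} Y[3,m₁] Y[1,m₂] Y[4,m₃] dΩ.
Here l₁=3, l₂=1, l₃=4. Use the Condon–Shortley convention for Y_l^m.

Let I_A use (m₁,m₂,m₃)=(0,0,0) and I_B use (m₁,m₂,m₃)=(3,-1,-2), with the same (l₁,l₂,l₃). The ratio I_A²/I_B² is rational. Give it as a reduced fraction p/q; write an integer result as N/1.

16/1

l's match ⇒ only the (l;m) 3-j factors differ between A and B.
A: triangle coeff Δ(3,1,4) = 1/252; Σ_t [0,0]: t=0:+1/36 = 1/36; (3j)²=4/63 [(3 1 4; 0 0 0)], sign=+1
B: triangle coeff Δ(3,1,4) = 1/252; Σ_t [0,0]: t=0:+1/1440 = 1/1440; (3j)²=1/252 [(3 1 4; 3 -1 -2)], sign=+1
I_A²/I_B² = (4/63)/(1/252) = 16/1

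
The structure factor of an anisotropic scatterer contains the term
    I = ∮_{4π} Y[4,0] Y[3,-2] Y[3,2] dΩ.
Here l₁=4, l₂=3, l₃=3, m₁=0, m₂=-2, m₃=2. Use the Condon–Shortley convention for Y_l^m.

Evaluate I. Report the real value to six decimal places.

-0.179515

Rules hold: Σm=0, L=10 even, 1≤3≤7.
N = 9·7·7 = 441
Δ = 4!·4!·2!/11! = 1/34650
Racah Σ t=1..3: t=1:−1/72 t=2:+1/16 t=3:−1/72 = 5/144
⇒ 3j(4 3 3; 0 0 0)² = 2/77, sgn -1
Racah Σ t=0..1: t=0:+1/576 t=1:−1/72 = -7/576
⇒ 3j(4 3 3; 0 -2 2)² = 7/198, sgn +1
4πI² = N·(3j₀)²·(3jₘ)² = 49/121
I = -1·√(0.404959/4π) = -0.17951487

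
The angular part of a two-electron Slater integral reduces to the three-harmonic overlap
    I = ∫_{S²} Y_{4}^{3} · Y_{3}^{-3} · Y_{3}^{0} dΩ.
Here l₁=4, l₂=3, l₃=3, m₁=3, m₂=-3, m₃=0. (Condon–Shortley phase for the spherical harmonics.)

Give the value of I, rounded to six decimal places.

0.203551

m-sum 0 ✓  L=10 even ✓  1≤3≤7 ✓
Π(2lᵢ+1) = 9×7×7 = 441
triangle coeff Δ(4,3,3) = 1/34650
Σ_t [1,3]: t=1:−1/72 t=2:+1/16 t=3:−1/72 = 5/144
(3j)²=2/77 [(4 3 3; 0 0 0)], sign=-1
Σ_t [0,0]: t=0:+1/288 = 1/288
(3j)²=1/22 [(4 3 3; 3 -3 0)], sign=-1
⇒ 4πI² = 63/121
I = (+1)√(63/121/(4π)) = 0.20355073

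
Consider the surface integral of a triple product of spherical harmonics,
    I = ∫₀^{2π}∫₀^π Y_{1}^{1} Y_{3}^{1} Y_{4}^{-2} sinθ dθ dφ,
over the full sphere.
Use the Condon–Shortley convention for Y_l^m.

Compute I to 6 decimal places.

Checks pass: Σm=0; 8 even; l₃=4∈[2,4].
(2·1+1)(2·3+1)(2·4+1) = 189
Δ: 0! 2! 6! / 9! → 1/252
sum: t=0:+1/36 = 1/36
3j²(1 3 4; 0 0 0) = Δ·Π!·Σ² = 4/63  (sign +1)
sum: t=0:+1/96 = 1/96
3j²(1 3 4; 1 1 -2) = Δ·Π!·Σ² = 5/84  (sign +1)
combine: 4πI² = 189·4/63·5/84 = 5/7
take √, sign +1: I = 0.23841361

0.238414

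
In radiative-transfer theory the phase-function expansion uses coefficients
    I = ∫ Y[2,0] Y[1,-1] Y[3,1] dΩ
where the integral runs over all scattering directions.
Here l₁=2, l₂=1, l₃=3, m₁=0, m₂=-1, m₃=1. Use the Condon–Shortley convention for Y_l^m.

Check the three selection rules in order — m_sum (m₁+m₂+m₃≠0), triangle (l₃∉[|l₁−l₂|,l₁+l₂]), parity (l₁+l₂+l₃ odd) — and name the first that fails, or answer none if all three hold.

Σmᵢ = 0  ✓
l₃∈[|l₁−l₂|,l₁+l₂]=[1,3], have l₃=3  ✓
Σlᵢ = 6 ⇒ even  ✓

none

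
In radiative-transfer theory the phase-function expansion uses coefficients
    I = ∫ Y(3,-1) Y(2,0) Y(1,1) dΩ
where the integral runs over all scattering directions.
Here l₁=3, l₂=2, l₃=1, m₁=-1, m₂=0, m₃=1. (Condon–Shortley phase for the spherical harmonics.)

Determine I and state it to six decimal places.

-0.202301

Checks pass: Σm=0; 6 even; l₃=1∈[1,5].
(2·3+1)(2·2+1)(2·1+1) = 105
Δ: 4! 2! 0! / 7! → 1/105
sum: t=2:+1/4 = 1/4
3j²(3 2 1; 0 0 0) = Δ·Π!·Σ² = 3/35  (sign -1)
sum: t=2:+1/8 = 1/8
3j²(3 2 1; -1 0 1) = Δ·Π!·Σ² = 2/35  (sign +1)
combine: 4πI² = 105·3/35·2/35 = 18/35
take √, sign -1: I = -0.20230066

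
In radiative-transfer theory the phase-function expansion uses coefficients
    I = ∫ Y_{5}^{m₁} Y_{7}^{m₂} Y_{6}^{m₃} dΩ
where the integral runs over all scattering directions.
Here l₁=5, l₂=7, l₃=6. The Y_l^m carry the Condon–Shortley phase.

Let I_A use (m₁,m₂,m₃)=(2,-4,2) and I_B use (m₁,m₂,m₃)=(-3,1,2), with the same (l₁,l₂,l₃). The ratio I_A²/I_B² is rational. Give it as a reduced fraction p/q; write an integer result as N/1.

8019/392

Same 5,7,6: normalisation and zero-m 3j drop out of the ratio.
A: Δ: 6! 4! 8! / 19! → 1/174594420; sum: t=0:+1/3110400 t=1:−1/691200 t=2:+1/1451520 t=3:−1/34836480 = -1/2150400; 3j²(5 7 6; 2 -4 2) = Δ·Π!·Σ² = 729/83980  (sign -1)
B: Δ: 6! 4! 8! / 19! → 1/174594420; sum: t=4:+1/663552 t=5:−1/518400 t=6:+1/4147200 = -1/5529600; 3j²(5 7 6; -3 1 2) = Δ·Π!·Σ² = 98/230945  (sign -1)
I_A²/I_B² = (729/83980)/(98/230945) = 8019/392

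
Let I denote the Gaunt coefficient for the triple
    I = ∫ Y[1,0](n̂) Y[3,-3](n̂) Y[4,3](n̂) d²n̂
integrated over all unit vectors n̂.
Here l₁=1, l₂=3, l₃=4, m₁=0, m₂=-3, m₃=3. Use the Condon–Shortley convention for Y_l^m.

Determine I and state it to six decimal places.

-0.162868

Rules hold: Σm=0, L=8 even, 2≤4≤4.
N = 3·7·9 = 189
Δ = 0!·2!·6!/9! = 1/252
Racah Σ t=0..0: t=0:+1/36 = 1/36
⇒ 3j(1 3 4; 0 0 0)² = 4/63, sgn +1
Racah Σ t=0..0: t=0:+1/720 = 1/720
⇒ 3j(1 3 4; 0 -3 3)² = 1/36, sgn -1
4πI² = N·(3j₀)²·(3jₘ)² = 1/3
I = -1·√(0.333333/4π) = -0.16286750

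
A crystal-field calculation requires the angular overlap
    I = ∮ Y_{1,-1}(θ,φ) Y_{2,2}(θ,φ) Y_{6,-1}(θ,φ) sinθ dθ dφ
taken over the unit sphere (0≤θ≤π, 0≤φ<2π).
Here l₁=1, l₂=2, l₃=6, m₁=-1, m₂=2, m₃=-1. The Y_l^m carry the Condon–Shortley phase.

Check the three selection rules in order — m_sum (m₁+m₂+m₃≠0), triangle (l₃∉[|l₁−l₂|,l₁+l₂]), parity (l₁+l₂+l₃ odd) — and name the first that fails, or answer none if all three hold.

triangle

Σmᵢ = 0  ✓
l₃∈[|l₁−l₂|,l₁+l₂]=[1,3], have l₃=6  ✗
Σlᵢ = 9 ⇒ odd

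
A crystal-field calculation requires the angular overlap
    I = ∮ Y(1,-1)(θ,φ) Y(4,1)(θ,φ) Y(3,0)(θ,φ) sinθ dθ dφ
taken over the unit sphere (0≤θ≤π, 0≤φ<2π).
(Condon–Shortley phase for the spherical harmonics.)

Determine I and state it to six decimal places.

-0.194664

Rules hold: Σm=0, L=8 even, 3≤3≤5.
N = 3·9·7 = 189
Δ = 2!·0!·6!/9! = 1/252
Racah Σ t=1..1: t=1:−1/36 = -1/36
⇒ 3j(1 4 3; 0 0 0)² = 4/63, sgn +1
Racah Σ t=2..2: t=2:+1/72 = 1/72
⇒ 3j(1 4 3; -1 1 0)² = 5/126, sgn -1
4πI² = N·(3j₀)²·(3jₘ)² = 10/21
I = -1·√(0.47619/4π) = -0.19466390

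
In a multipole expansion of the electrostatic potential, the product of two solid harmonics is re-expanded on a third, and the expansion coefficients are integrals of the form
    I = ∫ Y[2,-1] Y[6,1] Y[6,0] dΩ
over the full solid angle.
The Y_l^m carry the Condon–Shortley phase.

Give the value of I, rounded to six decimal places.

-0.030344

m-sum 0 ✓  L=14 even ✓  4≤6≤8 ✓
Π(2lᵢ+1) = 5×13×13 = 845
triangle coeff Δ(2,6,6) = 1/90090
Σ_t [0,2]: t=0:+1/69120 t=1:−1/14400 t=2:+1/69120 = -7/172800
(3j)²=14/715 [(2 6 6; 0 0 0)], sign=-1
Σ_t [1,2]: t=1:−1/34560 t=2:+1/28800 = 1/172800
(3j)²=1/1430 [(2 6 6; -1 1 0)], sign=+1
⇒ 4πI² = 7/605
I = (-1)√(7/605/(4π)) = -0.03034355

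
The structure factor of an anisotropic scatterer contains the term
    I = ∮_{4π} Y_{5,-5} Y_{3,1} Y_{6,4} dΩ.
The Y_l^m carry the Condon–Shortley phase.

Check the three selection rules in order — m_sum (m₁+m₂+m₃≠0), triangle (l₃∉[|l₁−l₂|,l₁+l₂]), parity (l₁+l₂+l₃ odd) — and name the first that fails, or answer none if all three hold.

none

m₁+m₂+m₃ = -5 + 1 + 4 = 0  ✓
triangle: |5−3|=2 ≤ l₃=6 ≤ 5+3=8  ✓
parity: l₁+l₂+l₃ = 14 is even  ✓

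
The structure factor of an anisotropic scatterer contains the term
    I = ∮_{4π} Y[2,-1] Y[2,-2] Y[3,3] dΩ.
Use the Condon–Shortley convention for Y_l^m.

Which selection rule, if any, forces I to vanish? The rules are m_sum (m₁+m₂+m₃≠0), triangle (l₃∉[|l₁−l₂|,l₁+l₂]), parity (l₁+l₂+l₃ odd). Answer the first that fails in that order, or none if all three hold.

parity

m₁+m₂+m₃ = -1 − 2 + 3 = 0  ✓
triangle: |2−2|=0 ≤ l₃=3 ≤ 2+2=4  ✓
parity: l₁+l₂+l₃ = 7 is odd  ✗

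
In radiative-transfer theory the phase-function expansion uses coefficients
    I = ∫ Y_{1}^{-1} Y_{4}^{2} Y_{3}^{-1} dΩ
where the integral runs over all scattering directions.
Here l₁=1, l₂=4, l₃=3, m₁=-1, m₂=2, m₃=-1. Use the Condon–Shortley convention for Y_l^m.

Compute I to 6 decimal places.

m-sum 0 ✓  L=8 even ✓  3≤3≤5 ✓
Π(2lᵢ+1) = 3×9×7 = 189
triangle coeff Δ(1,4,3) = 1/252
Σ_t [1,1]: t=1:−1/36 = -1/36
(3j)²=4/63 [(1 4 3; 0 0 0)], sign=+1
Σ_t [2,2]: t=2:+1/96 = 1/96
(3j)²=5/84 [(1 4 3; -1 2 -1)], sign=+1
⇒ 4πI² = 5/7
I = (+1)√(5/7/(4π)) = 0.23841361

0.238414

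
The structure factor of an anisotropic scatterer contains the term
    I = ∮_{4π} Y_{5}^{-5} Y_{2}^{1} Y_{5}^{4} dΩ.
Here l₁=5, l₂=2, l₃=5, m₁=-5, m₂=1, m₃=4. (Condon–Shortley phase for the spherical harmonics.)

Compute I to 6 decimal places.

-0.187924

Checks pass: Σm=0; 12 even; l₃=5∈[3,7].
(2·5+1)(2·2+1)(2·5+1) = 605
Δ: 2! 8! 2! / 13! → 1/38610
sum: t=0:+1/2880 t=1:−1/576 t=2:+1/2880 = -1/960
3j²(5 2 5; 0 0 0) = Δ·Π!·Σ² = 10/429  (sign +1)
sum: t=2:+1/80640 = 1/80640
3j²(5 2 5; -5 1 4) = Δ·Π!·Σ² = 9/286  (sign -1)
combine: 4πI² = 605·10/429·9/286 = 75/169
take √, sign -1: I = -0.18792404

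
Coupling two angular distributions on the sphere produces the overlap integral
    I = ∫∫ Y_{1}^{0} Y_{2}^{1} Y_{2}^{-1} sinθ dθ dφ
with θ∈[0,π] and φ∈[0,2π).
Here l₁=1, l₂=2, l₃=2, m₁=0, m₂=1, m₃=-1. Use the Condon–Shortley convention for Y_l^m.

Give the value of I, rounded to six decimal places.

Σlᵢ=5 odd — θ-integrand is odd under cosθ→−cosθ; I=0

0.000000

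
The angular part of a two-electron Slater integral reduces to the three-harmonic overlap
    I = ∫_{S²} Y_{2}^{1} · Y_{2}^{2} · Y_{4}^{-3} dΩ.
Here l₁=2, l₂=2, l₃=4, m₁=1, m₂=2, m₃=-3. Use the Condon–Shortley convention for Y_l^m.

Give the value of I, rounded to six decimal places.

Checks pass: Σm=0; 8 even; l₃=4∈[0,4].
(2·2+1)(2·2+1)(2·4+1) = 225
Δ: 0! 4! 4! / 9! → 1/630
sum: t=0:+1/16 = 1/16
3j²(2 2 4; 0 0 0) = Δ·Π!·Σ² = 2/35  (sign +1)
sum: t=0:+1/144 = 1/144
3j²(2 2 4; 1 2 -3) = Δ·Π!·Σ² = 1/18  (sign -1)
combine: 4πI² = 225·2/35·1/18 = 5/7
take √, sign -1: I = -0.23841361

-0.238414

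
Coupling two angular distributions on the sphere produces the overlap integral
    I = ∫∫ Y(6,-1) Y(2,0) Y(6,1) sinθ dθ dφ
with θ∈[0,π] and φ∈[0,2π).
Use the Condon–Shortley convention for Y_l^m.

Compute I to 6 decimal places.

-0.149094

m-sum 0 ✓  L=14 even ✓  4≤6≤8 ✓
Π(2lᵢ+1) = 13×5×13 = 845
triangle coeff Δ(6,2,6) = 1/90090
Σ_t [0,2]: t=0:+1/69120 t=1:−1/14400 t=2:+1/69120 = -7/172800
(3j)²=14/715 [(6 2 6; 0 0 0)], sign=-1
Σ_t [0,2]: t=0:+1/120960 t=1:−1/17280 t=2:+1/57600 = -13/403200
(3j)²=13/770 [(6 2 6; -1 0 1)], sign=+1
⇒ 4πI² = 169/605
I = (-1)√(169/605/(4π)) = -0.14909419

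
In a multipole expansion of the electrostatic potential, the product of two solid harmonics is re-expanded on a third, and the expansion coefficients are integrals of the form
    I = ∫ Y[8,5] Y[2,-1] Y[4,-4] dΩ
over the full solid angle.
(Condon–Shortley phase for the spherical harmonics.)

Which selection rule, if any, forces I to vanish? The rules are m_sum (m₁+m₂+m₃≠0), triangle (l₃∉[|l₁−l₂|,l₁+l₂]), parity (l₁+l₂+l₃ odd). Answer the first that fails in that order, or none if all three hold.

triangle

azimuthal sum: 5 − 1 − 4 = 0  ✓
6 ≤ 4 ≤ 10 (triangle on l)  ✗
L = 8 + 2 + 4 = 14 (even)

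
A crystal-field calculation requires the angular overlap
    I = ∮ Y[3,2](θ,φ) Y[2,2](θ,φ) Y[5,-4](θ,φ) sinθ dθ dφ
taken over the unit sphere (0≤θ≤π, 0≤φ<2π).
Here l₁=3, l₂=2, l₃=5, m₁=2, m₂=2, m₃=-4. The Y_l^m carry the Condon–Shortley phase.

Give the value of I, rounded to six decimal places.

0.268967

Checks pass: Σm=0; 10 even; l₃=5∈[1,5].
(2·3+1)(2·2+1)(2·5+1) = 385
Δ: 0! 6! 4! / 11! → 1/2310
sum: t=0:+1/144 = 1/144
3j²(3 2 5; 0 0 0) = Δ·Π!·Σ² = 10/231  (sign -1)
sum: t=0:+1/2880 = 1/2880
3j²(3 2 5; 2 2 -4) = Δ·Π!·Σ² = 3/55  (sign -1)
combine: 4πI² = 385·10/231·3/55 = 10/11
take √, sign +1: I = 0.26896683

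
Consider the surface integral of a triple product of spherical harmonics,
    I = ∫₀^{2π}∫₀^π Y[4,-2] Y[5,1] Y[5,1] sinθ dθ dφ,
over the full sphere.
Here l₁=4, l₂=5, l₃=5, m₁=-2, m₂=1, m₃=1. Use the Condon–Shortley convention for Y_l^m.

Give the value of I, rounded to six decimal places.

0.137240

Checks pass: Σm=0; 14 even; l₃=5∈[1,9].
(2·4+1)(2·5+1)(2·5+1) = 1089
Δ: 4! 4! 6! / 15! → 1/3153150
sum: t=0:+1/69120 t=1:−1/1728 t=2:+1/576 t=3:−1/1728 t=4:+1/69120 = 7/11520
3j²(4 5 5; 0 0 0) = Δ·Π!·Σ² = 2/143  (sign -1)
sum: t=2:+1/4608 t=3:−1/1296 t=4:+1/4608 = -7/20736
3j²(4 5 5; -2 1 1) = Δ·Π!·Σ² = 20/1287  (sign -1)
combine: 4πI² = 1089·2/143·20/1287 = 40/169
take √, sign +1: I = 0.13724032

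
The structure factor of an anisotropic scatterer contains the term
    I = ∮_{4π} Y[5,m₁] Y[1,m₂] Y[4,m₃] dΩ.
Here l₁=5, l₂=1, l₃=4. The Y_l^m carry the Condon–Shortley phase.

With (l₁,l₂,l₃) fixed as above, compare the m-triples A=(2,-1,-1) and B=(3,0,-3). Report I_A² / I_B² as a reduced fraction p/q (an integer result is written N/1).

l's match ⇒ only the (l;m) 3-j factors differ between A and B.
A: triangle coeff Δ(5,1,4) = 1/495; Σ_t [0,0]: t=0:+1/1440 = 1/1440; (3j)²=7/165 [(5 1 4; 2 -1 -1)], sign=-1
B: triangle coeff Δ(5,1,4) = 1/495; Σ_t [1,1]: t=1:−1/5040 = -1/5040; (3j)²=16/495 [(5 1 4; 3 0 -3)], sign=+1
I_A²/I_B² = (7/165)/(16/495) = 21/16

21/16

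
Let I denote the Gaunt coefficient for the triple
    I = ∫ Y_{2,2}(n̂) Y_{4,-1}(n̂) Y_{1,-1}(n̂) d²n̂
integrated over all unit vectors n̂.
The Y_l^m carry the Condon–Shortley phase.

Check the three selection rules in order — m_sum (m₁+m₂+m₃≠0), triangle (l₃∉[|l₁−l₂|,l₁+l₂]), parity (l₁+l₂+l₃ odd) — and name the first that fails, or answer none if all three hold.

m₁+m₂+m₃ = 2 − 1 − 1 = 0  ✓
triangle: |2−4|=2 ≤ l₃=1 ≤ 2+4=6  ✗
parity: l₁+l₂+l₃ = 7 is odd

triangle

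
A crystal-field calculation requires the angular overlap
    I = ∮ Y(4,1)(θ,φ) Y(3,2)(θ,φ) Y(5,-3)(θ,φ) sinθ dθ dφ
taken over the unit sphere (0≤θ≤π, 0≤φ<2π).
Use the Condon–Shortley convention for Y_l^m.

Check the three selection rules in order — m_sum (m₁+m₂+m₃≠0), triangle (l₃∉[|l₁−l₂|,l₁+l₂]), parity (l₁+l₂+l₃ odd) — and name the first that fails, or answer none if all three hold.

m₁+m₂+m₃ = 1 + 2 − 3 = 0  ✓
triangle: |4−3|=1 ≤ l₃=5 ≤ 4+3=7  ✓
parity: l₁+l₂+l₃ = 12 is even  ✓

none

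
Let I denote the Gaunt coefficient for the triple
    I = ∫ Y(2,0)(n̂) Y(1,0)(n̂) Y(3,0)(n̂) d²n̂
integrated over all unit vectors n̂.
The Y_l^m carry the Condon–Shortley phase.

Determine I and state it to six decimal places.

0.247767

Rules hold: Σm=0, L=6 even, 1≤3≤3.
N = 5·3·7 = 105
Δ = 0!·4!·2!/7! = 1/105
Racah Σ t=0..0: t=0:+1/4 = 1/4
⇒ 3j(2 1 3; 0 0 0)² = 3/35, sgn -1
(m-triple is (0,0,0) — same symbol as above.)
4πI² = N·(3j₀)²·(3jₘ)² = 27/35
I = +1·√(0.771429/4π) = 0.24776670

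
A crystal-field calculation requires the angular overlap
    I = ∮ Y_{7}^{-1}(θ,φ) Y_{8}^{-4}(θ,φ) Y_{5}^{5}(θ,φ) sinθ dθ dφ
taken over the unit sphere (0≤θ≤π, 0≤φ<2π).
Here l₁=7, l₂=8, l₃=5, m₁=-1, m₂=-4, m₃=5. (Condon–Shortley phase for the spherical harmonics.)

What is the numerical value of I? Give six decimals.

Checks pass: Σm=0; 20 even; l₃=5∈[1,15].
(2·7+1)(2·8+1)(2·5+1) = 2805
Δ: 10! 4! 6! / 21! → 1/814773960
sum: t=3:−1/87091200 t=4:+1/4976640 t=5:−1/2073600 t=6:+1/4976640 t=7:−1/87091200 = -1/9676800
3j²(7 8 5; 0 0 0) = Δ·Π!·Σ² = 360/46189  (sign +1)
sum: t=4:+1/298598400 = 1/298598400
3j²(7 8 5; -1 -4 5) = Δ·Π!·Σ² = 70/4199  (sign +1)
combine: 4πI² = 2805·360/46189·70/4199 = 378000/1037153
take √, sign +1: I = 0.17030192

0.170302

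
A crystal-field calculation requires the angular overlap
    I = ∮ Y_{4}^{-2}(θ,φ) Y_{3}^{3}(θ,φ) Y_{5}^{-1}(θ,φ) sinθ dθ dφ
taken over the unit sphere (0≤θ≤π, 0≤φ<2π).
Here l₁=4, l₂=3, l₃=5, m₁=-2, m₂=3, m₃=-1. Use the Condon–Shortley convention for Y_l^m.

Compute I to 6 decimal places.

0.143662

Checks pass: Σm=0; 12 even; l₃=5∈[1,7].
(2·4+1)(2·3+1)(2·5+1) = 693
Δ: 2! 6! 4! / 13! → 1/180180
sum: t=0:+1/576 t=1:−1/144 t=2:+1/576 = -1/288
3j²(4 3 5; 0 0 0) = Δ·Π!·Σ² = 20/1001  (sign +1)
sum: t=2:+1/2304 = 1/2304
3j²(4 3 5; -2 3 -1) = Δ·Π!·Σ² = 75/4004  (sign +1)
combine: 4πI² = 693·20/1001·75/4004 = 3375/13013
take √, sign +1: I = 0.14366244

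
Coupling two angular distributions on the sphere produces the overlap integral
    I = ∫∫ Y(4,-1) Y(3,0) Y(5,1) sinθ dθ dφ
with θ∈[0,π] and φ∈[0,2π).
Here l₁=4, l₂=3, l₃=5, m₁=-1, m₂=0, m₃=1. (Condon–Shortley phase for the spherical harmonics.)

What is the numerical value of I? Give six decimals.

-0.115089

Checks pass: Σm=0; 12 even; l₃=5∈[1,7].
(2·4+1)(2·3+1)(2·5+1) = 693
Δ: 2! 6! 4! / 13! → 1/180180
sum: t=0:+1/576 t=1:−1/144 t=2:+1/576 = -1/288
3j²(4 3 5; 0 0 0) = Δ·Π!·Σ² = 20/1001  (sign +1)
sum: t=0:+1/1440 t=1:−1/192 t=2:+1/432 = -19/8640
3j²(4 3 5; -1 0 1) = Δ·Π!·Σ² = 361/30030  (sign -1)
combine: 4πI² = 693·20/1001·361/30030 = 2166/13013
take √, sign -1: I = -0.11508947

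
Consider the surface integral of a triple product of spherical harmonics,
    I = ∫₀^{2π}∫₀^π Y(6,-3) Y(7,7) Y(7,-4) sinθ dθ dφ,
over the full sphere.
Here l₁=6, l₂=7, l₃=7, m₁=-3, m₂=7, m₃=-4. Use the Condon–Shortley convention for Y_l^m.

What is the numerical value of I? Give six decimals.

Checks pass: Σm=0; 20 even; l₃=7∈[1,13].
(2·6+1)(2·7+1)(2·7+1) = 2925
Δ: 6! 6! 8! / 21! → 1/2444321880
sum: t=0:+1/2612736000 t=1:−1/20736000 t=2:+1/1658880 t=3:−1/746496 t=4:+1/1658880 t=5:−1/20736000 t=6:+1/2612736000 = -1/4354560
3j²(6 7 7; 0 0 0) = Δ·Π!·Σ² = 1000/138567  (sign +1)
sum: t=6:+1/1045094400 = 1/1045094400
3j²(6 7 7; -3 7 -4) = Δ·Π!·Σ² = 11/646  (sign -1)
combine: 4πI² = 2925·1000/138567·11/646 = 37500/104329
take √, sign -1: I = -0.16912514

-0.169125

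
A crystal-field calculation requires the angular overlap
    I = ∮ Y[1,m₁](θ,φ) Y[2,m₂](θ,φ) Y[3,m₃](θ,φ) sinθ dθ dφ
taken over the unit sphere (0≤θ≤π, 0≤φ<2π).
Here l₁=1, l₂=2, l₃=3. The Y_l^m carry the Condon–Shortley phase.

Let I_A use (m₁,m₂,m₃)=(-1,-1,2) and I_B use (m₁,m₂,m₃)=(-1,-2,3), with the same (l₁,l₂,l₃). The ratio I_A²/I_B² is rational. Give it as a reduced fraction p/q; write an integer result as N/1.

2/3

Same 1,2,3: normalisation and zero-m 3j drop out of the ratio.
A: Δ: 0! 2! 4! / 7! → 1/105; sum: t=0:+1/12 = 1/12; 3j²(1 2 3; -1 -1 2) = Δ·Π!·Σ² = 2/21  (sign -1)
B: Δ: 0! 2! 4! / 7! → 1/105; sum: t=0:+1/48 = 1/48; 3j²(1 2 3; -1 -2 3) = Δ·Π!·Σ² = 1/7  (sign +1)
I_A²/I_B² = (2/21)/(1/7) = 2/3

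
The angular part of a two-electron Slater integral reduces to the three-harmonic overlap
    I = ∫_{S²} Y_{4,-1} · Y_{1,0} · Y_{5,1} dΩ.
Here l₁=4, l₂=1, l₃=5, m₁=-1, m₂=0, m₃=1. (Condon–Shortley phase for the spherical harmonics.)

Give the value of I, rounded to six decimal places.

-0.240571

Rules hold: Σm=0, L=10 even, 3≤5≤5.
N = 9·3·11 = 297
Δ = 0!·8!·2!/11! = 1/495
Racah Σ t=0..0: t=0:+1/576 = 1/576
⇒ 3j(4 1 5; 0 0 0)² = 5/99, sgn -1
Racah Σ t=0..0: t=0:+1/720 = 1/720
⇒ 3j(4 1 5; -1 0 1)² = 8/165, sgn +1
4πI² = N·(3j₀)²·(3jₘ)² = 8/11
I = -1·√(0.727273/4π) = -0.24057125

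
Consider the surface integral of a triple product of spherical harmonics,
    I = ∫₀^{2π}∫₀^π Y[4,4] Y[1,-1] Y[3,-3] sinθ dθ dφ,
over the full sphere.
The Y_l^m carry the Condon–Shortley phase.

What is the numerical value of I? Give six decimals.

0.325735

m-sum 0 ✓  L=8 even ✓  3≤3≤5 ✓
Π(2lᵢ+1) = 9×3×7 = 189
triangle coeff Δ(4,1,3) = 1/252
Σ_t [1,1]: t=1:−1/36 = -1/36
(3j)²=4/63 [(4 1 3; 0 0 0)], sign=+1
Σ_t [0,0]: t=0:+1/1440 = 1/1440
(3j)²=1/9 [(4 1 3; 4 -1 -3)], sign=+1
⇒ 4πI² = 4/3
I = (+1)√(4/3/(4π)) = 0.32573501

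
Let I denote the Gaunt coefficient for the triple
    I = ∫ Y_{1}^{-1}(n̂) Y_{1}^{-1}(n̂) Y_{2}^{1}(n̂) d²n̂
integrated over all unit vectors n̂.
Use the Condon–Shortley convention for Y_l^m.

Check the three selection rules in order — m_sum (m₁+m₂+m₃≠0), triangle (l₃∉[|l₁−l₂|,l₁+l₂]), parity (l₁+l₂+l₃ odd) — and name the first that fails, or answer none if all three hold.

m_sum

Σmᵢ = -1  ✗
l₃∈[|l₁−l₂|,l₁+l₂]=[0,2], have l₃=2
Σlᵢ = 4 ⇒ even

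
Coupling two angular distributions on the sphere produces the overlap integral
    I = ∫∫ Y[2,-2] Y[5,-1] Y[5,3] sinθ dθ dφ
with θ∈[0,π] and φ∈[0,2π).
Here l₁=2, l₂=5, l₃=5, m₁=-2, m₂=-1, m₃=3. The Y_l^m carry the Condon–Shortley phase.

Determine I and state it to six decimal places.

0.171169

m-sum 0 ✓  L=12 even ✓  3≤5≤7 ✓
Π(2lᵢ+1) = 5×11×11 = 605
triangle coeff Δ(2,5,5) = 1/38610
Σ_t [0,2]: t=0:+1/2880 t=1:−1/576 t=2:+1/2880 = -1/960
(3j)²=10/429 [(2 5 5; 0 0 0)], sign=+1
Σ_t [2,2]: t=2:+1/5760 = 1/5760
(3j)²=56/2145 [(2 5 5; -2 -1 3)], sign=+1
⇒ 4πI² = 560/1521
I = (+1)√(560/1521/(4π)) = 0.17116875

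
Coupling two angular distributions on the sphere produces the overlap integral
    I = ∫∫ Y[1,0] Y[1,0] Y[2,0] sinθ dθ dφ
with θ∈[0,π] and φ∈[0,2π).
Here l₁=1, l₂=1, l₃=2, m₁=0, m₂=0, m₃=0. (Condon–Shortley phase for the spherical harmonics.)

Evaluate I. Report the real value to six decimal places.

Rules hold: Σm=0, L=4 even, 0≤2≤2.
N = 3·3·5 = 45
Δ = 0!·2!·2!/5! = 1/30
Racah Σ t=0..0: t=0:+1/1 = 1/1
⇒ 3j(1 1 2; 0 0 0)² = 2/15, sgn +1
(m-triple is (0,0,0) — same symbol as above.)
4πI² = N·(3j₀)²·(3jₘ)² = 4/5
I = +1·√(0.8/4π) = 0.25231325

0.252313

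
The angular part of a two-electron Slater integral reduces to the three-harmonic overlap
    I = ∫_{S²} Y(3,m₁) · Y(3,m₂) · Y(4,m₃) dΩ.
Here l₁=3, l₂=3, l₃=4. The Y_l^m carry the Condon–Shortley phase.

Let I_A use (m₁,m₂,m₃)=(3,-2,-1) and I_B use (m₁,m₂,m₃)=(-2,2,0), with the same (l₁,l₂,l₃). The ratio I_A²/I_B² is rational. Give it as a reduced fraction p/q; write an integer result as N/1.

30/49

l's match ⇒ only the (l;m) 3-j factors differ between A and B.
A: triangle coeff Δ(3,3,4) = 1/34650; Σ_t [0,0]: t=0:+1/288 = 1/288; (3j)²=5/231 [(3 3 4; 3 -2 -1)], sign=-1
B: triangle coeff Δ(3,3,4) = 1/34650; Σ_t [1,2]: t=1:−1/576 t=2:+1/72 = 7/576; (3j)²=7/198 [(3 3 4; -2 2 0)], sign=+1
I_A²/I_B² = (5/231)/(7/198) = 30/49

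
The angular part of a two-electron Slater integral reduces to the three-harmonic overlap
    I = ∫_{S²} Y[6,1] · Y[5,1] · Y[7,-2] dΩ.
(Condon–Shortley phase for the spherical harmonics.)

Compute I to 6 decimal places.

0.118315

Rules hold: Σm=0, L=18 even, 1≤7≤11.
N = 13·11·15 = 2145
Δ = 4!·8!·6!/19! = 1/174594420
Racah Σ t=0..4: t=0:+1/4147200 t=1:−1/207360 t=2:+1/82944 t=3:−1/207360 t=4:+1/4147200 = 1/345600
⇒ 3j(6 5 7; 0 0 0)² = 420/46189, sgn -1
Racah Σ t=0..4: t=0:+1/12441600 t=1:−1/414720 t=2:+1/138240 t=3:−1/311040 t=4:+1/5806080 = 1/537600
⇒ 3j(6 5 7; 1 1 -2)² = 2916/323323, sgn -1
4πI² = N·(3j₀)²·(3jₘ)² = 2624400/14919047
I = +1·√(0.175909/4π) = 0.11831493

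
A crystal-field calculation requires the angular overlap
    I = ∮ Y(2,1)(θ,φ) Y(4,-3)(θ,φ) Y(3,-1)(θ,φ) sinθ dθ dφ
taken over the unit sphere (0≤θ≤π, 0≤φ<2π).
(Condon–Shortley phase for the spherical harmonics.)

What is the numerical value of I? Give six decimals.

1 − 3 − 1 = -3 ≠ 0: azimuthal integral kills it; I = 0

0.000000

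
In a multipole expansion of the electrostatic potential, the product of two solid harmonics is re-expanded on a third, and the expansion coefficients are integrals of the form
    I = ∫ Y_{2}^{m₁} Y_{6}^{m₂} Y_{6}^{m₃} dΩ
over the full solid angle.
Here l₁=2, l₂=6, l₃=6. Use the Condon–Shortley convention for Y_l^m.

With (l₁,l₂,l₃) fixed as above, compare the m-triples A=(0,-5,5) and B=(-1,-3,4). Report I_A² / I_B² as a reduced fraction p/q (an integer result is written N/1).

Same 2,6,6: normalisation and zero-m 3j drop out of the ratio.
A: Δ: 2! 2! 10! / 15! → 1/90090; sum: t=0:+1/1451520 t=1:−1/3628800 = 1/2419200; 3j²(2 6 6; 0 -5 5) = Δ·Π!·Σ² = 11/910  (sign -1)
B: Δ: 2! 2! 10! / 15! → 1/90090; sum: t=1:−1/161280 t=2:+1/725760 = -1/207360; 3j²(2 6 6; -1 -3 4) = Δ·Π!·Σ² = 7/286  (sign -1)
I_A²/I_B² = (11/910)/(7/286) = 121/245

121/245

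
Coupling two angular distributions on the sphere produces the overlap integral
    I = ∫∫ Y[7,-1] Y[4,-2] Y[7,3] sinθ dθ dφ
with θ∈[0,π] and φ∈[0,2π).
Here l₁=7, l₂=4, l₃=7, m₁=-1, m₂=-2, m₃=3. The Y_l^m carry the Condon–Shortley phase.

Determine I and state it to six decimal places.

m-sum 0 ✓  L=18 even ✓  3≤7≤11 ✓
Π(2lᵢ+1) = 15×9×15 = 2025
triangle coeff Δ(7,4,7) = 1/58198140
Σ_t [0,4]: t=0:+1/17418240 t=1:−1/622080 t=2:+1/230400 t=3:−1/622080 t=4:+1/17418240 = 1/806400
(3j)²=2268/230945 [(7 4 7; 0 0 0)], sign=-1
Σ_t [0,2]: t=0:+1/7741440 t=1:−1/1088640 t=2:+1/1658880 = -13/69672960
(3j)²=325/149226 [(7 4 7; -1 -2 3)], sign=-1
⇒ 4πI² = 546750/12623809
I = (+1)√(546750/12623809/(4π)) = 0.05870759

0.058708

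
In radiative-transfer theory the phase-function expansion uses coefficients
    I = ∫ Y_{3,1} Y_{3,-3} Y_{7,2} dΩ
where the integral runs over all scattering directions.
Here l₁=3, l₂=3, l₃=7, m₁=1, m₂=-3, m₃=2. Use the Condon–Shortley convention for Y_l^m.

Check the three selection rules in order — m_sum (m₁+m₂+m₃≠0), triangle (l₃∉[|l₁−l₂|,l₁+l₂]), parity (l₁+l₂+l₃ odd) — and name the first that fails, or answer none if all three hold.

azimuthal sum: 1 − 3 + 2 = 0  ✓
0 ≤ 7 ≤ 6 (triangle on l)  ✗
L = 3 + 3 + 7 = 13 (odd)

triangle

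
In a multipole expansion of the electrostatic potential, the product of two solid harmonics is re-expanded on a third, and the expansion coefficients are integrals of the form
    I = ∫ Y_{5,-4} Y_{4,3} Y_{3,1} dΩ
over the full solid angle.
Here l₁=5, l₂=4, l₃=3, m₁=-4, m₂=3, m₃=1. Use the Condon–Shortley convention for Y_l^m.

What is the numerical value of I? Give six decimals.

0.042401

m-sum 0 ✓  L=12 even ✓  1≤3≤9 ✓
Π(2lᵢ+1) = 11×9×7 = 693
triangle coeff Δ(5,4,3) = 1/180180
Σ_t [2,4]: t=2:+1/576 t=3:−1/144 t=4:+1/576 = -1/288
(3j)²=20/1001 [(5 4 3; 0 0 0)], sign=+1
Σ_t [5,6]: t=5:−1/5760 t=6:+1/4320 = 1/17280
(3j)²=7/4290 [(5 4 3; -4 3 1)], sign=+1
⇒ 4πI² = 42/1859
I = (+1)√(42/1859/(4π)) = 0.04240138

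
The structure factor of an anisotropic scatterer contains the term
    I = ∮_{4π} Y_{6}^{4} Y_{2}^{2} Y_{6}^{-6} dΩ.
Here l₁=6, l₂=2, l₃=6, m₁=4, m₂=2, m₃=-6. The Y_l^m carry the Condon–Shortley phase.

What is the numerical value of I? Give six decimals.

-0.076075

m-sum 0 ✓  L=14 even ✓  4≤6≤8 ✓
Π(2lᵢ+1) = 13×5×13 = 845
triangle coeff Δ(6,2,6) = 1/90090
Σ_t [0,2]: t=0:+1/69120 t=1:−1/14400 t=2:+1/69120 = -7/172800
(3j)²=14/715 [(6 2 6; 0 0 0)], sign=-1
Σ_t [2,2]: t=2:+1/14515200 = 1/14515200
(3j)²=2/455 [(6 2 6; 4 2 -6)], sign=+1
⇒ 4πI² = 4/55
I = (-1)√(4/55/(4π)) = -0.07607531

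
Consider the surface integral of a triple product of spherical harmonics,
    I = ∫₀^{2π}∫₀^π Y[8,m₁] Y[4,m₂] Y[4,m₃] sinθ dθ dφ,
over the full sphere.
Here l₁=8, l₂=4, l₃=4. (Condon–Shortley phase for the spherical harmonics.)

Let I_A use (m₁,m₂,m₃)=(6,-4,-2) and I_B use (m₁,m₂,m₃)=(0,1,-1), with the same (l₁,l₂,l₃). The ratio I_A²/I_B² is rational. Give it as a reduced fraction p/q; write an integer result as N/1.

429/448

Shared (l₁,l₂,l₃)=(8,4,4): N and (l;000)² cancel in I_A²/I_B².
A: Δ = 8!·8!·0!/17! = 1/218790; Racah Σ t=0..0: t=0:+1/58060800 = 1/58060800; ⇒ 3j(8 4 4; 6 -4 -2)² = 7/510, sgn +1
B: Δ = 8!·8!·0!/17! = 1/218790; Racah Σ t=5..5: t=5:−1/518400 = -1/518400; ⇒ 3j(8 4 4; 0 1 -1)² = 1568/109395, sgn +1
I_A²/I_B² = (7/510)/(1568/109395) = 429/448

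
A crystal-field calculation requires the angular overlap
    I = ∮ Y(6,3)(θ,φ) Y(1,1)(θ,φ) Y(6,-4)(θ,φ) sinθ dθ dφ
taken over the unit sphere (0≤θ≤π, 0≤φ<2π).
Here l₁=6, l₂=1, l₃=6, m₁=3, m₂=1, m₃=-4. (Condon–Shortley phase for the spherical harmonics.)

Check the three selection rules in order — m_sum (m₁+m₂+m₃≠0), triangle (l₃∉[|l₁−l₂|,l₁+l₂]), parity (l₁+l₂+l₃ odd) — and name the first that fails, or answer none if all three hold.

Σmᵢ = 0  ✓
l₃∈[|l₁−l₂|,l₁+l₂]=[5,7], have l₃=6  ✓
Σlᵢ = 13 ⇒ odd  ✗

parity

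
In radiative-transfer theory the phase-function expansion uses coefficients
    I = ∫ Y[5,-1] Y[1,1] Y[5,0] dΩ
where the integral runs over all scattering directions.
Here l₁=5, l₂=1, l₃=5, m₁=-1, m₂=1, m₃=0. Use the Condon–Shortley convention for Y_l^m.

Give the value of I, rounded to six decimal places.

l₁+l₂+l₃=11 is odd: 3j(l;000)=0 ⇒ I=0

0.000000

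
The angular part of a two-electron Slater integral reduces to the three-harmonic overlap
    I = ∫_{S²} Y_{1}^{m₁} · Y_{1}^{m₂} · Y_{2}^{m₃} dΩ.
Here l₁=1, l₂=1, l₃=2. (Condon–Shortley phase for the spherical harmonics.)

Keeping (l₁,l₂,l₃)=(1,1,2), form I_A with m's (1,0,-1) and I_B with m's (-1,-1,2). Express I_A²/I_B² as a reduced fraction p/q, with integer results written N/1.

Same 1,1,2: normalisation and zero-m 3j drop out of the ratio.
A: Δ: 0! 2! 2! / 5! → 1/30; sum: t=0:+1/2 = 1/2; 3j²(1 1 2; 1 0 -1) = Δ·Π!·Σ² = 1/10  (sign -1)
B: Δ: 0! 2! 2! / 5! → 1/30; sum: t=0:+1/4 = 1/4; 3j²(1 1 2; -1 -1 2) = Δ·Π!·Σ² = 1/5  (sign +1)
I_A²/I_B² = (1/10)/(1/5) = 1/2

1/2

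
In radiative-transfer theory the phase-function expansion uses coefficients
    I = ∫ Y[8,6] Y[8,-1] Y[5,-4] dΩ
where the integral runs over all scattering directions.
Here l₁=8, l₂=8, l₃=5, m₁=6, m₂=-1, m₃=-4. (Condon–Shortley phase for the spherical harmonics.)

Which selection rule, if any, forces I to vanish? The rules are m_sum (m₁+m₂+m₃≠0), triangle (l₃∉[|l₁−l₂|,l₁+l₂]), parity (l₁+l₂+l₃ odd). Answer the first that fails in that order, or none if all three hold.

m_sum

azimuthal sum: 6 − 1 − 4 = 1  ✗
0 ≤ 5 ≤ 16 (triangle on l)
L = 8 + 8 + 5 = 21 (odd)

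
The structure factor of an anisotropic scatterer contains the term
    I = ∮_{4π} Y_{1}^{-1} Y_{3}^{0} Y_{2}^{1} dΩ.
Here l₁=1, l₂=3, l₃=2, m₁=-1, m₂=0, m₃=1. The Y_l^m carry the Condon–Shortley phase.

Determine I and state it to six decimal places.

Checks pass: Σm=0; 6 even; l₃=2∈[2,4].
(2·1+1)(2·3+1)(2·2+1) = 105
Δ: 2! 0! 4! / 7! → 1/105
sum: t=1:−1/4 = -1/4
3j²(1 3 2; 0 0 0) = Δ·Π!·Σ² = 3/35  (sign -1)
sum: t=2:+1/12 = 1/12
3j²(1 3 2; -1 0 1) = Δ·Π!·Σ² = 1/35  (sign -1)
combine: 4πI² = 105·3/35·1/35 = 9/35
take √, sign +1: I = 0.14304817

0.143048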